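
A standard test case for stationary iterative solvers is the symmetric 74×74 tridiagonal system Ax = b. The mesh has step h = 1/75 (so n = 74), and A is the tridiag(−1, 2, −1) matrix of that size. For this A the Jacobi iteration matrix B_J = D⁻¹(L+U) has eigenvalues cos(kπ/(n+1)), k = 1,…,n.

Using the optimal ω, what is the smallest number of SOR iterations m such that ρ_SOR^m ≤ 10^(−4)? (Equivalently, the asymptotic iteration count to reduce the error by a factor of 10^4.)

ρ_J = max_k |cos(kπ/75)| = cos(π/75) = 0.9991228
√(1−ρ_J²) = |sin(π/75)| = 0.0418757
So ω* = 2/1.0418757 = 1.9196148 (Young).
ρ(B_{ω*}) = ω*−1 = 0.9196148
m ≥ 4·ln10 / (−ln 0.9196148) = 109.908; smallest integer m = 110.

m = 110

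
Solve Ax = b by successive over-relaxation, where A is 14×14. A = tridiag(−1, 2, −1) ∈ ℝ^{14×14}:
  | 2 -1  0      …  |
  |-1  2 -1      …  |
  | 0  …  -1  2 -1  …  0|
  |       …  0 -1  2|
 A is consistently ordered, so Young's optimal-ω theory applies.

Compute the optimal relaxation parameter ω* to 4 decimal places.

[ρ_J] n=14: ρ(B_J) = cos(π/(n+1)) = cos(π/15) = 0.9781.
1 − cos²(π/15) = sin²(π/15) ⇒ √(1−ρ_J²) = sin(π/15) = 0.20791.
Then 2/(1+√(1−ρ_J²)) = 2/(1+0.20791); ω* = 2/1.20791 = 1.6558.
ρ_SOR = ω* − 1 = 1.6558 − 1 = 0.6558.

ω* = 1.6558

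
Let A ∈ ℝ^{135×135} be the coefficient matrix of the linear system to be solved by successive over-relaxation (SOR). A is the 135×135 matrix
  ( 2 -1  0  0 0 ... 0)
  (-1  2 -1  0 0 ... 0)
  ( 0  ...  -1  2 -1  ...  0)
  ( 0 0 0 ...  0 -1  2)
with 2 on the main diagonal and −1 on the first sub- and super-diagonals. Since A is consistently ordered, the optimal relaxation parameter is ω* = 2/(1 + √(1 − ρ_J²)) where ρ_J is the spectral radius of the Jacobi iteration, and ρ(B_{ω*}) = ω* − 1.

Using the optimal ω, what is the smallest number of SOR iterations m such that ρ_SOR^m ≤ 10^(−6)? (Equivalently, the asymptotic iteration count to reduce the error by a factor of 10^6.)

ρ_J = max_k |cos(kπ/136)| = cos(π/136) = 0.9997332
√(1−ρ_J²) = |sin(π/136)| = 0.0230979
So ω* = 2/1.0230979 = 1.9548471 (Young).
At ω = 1.9548471 every |λ(B_ω)| = ω−1, so ρ_SOR = 0.9548471.
6·ln10 = 13.8155; −ln(0.9548471) = 0.0462041; m = ⌈13.8155/0.0462041⌉ = ⌈299.010⌉ = 300.

m = 300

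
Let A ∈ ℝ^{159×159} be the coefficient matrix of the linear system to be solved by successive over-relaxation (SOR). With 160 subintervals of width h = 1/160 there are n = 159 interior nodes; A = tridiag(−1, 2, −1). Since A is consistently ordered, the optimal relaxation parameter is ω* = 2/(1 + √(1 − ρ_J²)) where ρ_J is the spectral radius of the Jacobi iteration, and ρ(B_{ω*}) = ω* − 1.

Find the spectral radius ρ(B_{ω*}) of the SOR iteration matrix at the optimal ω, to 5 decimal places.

ρ_SOR = 0.96149

spectrum of D⁻¹(L+U) = {cos(kπ/160) : 1≤k≤159}; ρ_J = cos(π/160) = 0.99981.
√(1 − cos²(π/160)) = sin(π/160) ≈ 0.019634.
[ω*] 2 ÷ (1 + 0.019634) = 2 ÷ 1.019634 = 1.96149.
Hence ρ(B_{ω*}) = 1.96149 − 1 = 0.96149.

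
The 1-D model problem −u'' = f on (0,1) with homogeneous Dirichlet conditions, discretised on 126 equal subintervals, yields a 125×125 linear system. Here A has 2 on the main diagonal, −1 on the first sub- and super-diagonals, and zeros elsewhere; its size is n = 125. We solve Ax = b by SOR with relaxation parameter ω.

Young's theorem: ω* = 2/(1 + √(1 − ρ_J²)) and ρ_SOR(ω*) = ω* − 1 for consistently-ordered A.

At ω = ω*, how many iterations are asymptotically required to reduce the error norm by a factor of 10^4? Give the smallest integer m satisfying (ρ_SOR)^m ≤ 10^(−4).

With n=125, ρ(Jacobi) = cos(π/126) = 0.9996892.
√(1−ρ_J²) simplifies to sin(π/126) = 0.0249307.
ω* = 2 / (1 + 0.0249307) = 2 / 1.0249307 ≈ 1.9513514.
[ρ_SOR] ω* − 1 = 0.9513514.
ρ_SOR^m ≤ 10^(−4) ⇔ m ≥ 4·ln10/(−ln 0.9513514) = 9.21034/0.0498718 = 184.680; m = ⌈184.680⌉ = 185.

m = 185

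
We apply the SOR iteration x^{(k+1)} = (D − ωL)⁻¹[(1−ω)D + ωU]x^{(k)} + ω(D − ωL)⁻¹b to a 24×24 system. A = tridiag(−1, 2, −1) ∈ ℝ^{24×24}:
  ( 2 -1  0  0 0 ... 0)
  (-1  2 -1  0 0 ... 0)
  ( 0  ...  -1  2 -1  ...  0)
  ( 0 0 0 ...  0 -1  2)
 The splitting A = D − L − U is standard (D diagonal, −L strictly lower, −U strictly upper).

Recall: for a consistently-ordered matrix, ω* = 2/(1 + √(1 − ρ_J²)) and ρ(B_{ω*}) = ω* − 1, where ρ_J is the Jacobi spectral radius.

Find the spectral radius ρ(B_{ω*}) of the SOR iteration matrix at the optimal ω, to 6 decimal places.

[ρ_J] n=24: ρ(B_J) = cos(π/(n+1)) = cos(π/25) = 0.992115.
√(1−ρ_J²) simplifies to sin(π/25) = 0.1253332.
So ω* = 2/1.1253332 = 1.777251 (Young).
Hence ρ(B_{ω*}) = 1.777251 − 1 = 0.777251.

ρ_SOR = 0.777251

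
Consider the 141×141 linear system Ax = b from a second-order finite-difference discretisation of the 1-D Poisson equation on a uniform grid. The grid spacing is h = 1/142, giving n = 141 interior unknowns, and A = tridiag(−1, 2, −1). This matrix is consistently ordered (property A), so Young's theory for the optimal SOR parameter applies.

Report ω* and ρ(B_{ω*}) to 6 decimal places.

ρ_J = max_k |cos(kπ/142)| = cos(π/142) = 0.999755
root = sin(π/142) = 0.0221221  (since 1−cos² = sin²).
[ω*] 2 ÷ (1 + 0.0221221) = 2 ÷ 1.0221221 = 1.956713.
and ρ(B_{ω*}) = 1.956713 − 1 = 0.956713.

ω* = 1.956713, ρ_SOR = 0.956713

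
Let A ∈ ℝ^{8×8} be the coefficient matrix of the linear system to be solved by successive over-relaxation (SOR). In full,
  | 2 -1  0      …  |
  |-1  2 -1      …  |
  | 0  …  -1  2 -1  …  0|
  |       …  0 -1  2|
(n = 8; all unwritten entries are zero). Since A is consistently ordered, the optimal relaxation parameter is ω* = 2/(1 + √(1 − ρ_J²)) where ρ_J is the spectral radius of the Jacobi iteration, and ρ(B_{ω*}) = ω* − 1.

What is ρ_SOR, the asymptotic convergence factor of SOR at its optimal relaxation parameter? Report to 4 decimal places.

ρ_SOR = 0.4903

ρ_J = max_k |cos(kπ/9)| = cos(π/9) = 0.9397
root = sin(π/9) = 0.34202  (since 1−cos² = sin²).
Then 2/(1+√(1−ρ_J²)) = 2/(1+0.34202); ω* = 2/1.34202 = 1.4903.
ρ(B_{ω*}) = ω*−1 = 0.4903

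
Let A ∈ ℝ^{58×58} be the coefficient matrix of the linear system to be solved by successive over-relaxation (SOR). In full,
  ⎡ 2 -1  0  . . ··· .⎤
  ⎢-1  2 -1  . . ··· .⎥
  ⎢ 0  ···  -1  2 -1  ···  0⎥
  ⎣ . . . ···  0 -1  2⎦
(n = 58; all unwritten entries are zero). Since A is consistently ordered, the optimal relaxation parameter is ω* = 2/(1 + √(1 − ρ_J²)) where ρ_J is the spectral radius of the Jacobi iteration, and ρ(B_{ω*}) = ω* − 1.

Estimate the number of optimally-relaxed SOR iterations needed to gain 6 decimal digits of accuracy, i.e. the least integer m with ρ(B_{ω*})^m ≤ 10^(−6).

m = 130

With n=58, ρ(Jacobi) = cos(π/59) = 0.9985827.
root = sin(π/59) = 0.0532222  (since 1−cos² = sin²).
ω* = 2/(1 + 0.0532222) = 2/1.0532222 = 1.8989345.
and ρ(B_{ω*}) = 1.8989345 − 1 = 0.8989345.
Need (0.8989345)^m ≤ 10^(−6): m ≥ 6·ln10/|ln 0.8989345| = 13.8155/0.106545 = 129.668 ⇒ m = 130.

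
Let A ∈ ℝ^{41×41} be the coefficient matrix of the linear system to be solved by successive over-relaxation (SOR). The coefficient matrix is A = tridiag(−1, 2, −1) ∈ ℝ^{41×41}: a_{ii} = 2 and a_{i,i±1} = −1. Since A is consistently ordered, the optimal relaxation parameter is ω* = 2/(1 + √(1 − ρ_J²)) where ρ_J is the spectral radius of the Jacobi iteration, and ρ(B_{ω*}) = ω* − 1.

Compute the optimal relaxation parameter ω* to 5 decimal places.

ω* = 1.86093

[ρ_J] n=41: ρ(B_J) = cos(π/(n+1)) = cos(π/42) = 0.99720.
1 − cos²(π/42) = sin²(π/42) ⇒ √(1−ρ_J²) = sin(π/42) = 0.074730.
ω* = 2/(1 + 0.074730) = 2/1.074730 = 1.86093.
Hence ρ(B_{ω*}) = 1.86093 − 1 = 0.86093.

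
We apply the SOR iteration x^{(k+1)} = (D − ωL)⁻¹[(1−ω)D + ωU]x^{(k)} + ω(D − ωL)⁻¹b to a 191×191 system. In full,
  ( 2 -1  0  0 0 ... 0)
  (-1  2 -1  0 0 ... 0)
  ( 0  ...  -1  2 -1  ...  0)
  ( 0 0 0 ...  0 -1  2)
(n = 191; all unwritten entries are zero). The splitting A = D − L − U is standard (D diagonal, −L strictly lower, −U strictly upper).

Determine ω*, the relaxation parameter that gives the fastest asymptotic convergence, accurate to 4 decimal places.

ω* = 1.9678

[ρ_J] n=191: ρ(B_J) = cos(π/(n+1)) = cos(π/192) = 0.9999.
1 − cos²(π/192) = sin²(π/192) ⇒ √(1−ρ_J²) = sin(π/192) = 0.01636.
Then 2/(1+√(1−ρ_J²)) = 2/(1+0.01636); ω* = 2/1.01636 = 1.9678.
ρ_SOR = ω* − 1 = 1.9678 − 1 = 0.9678.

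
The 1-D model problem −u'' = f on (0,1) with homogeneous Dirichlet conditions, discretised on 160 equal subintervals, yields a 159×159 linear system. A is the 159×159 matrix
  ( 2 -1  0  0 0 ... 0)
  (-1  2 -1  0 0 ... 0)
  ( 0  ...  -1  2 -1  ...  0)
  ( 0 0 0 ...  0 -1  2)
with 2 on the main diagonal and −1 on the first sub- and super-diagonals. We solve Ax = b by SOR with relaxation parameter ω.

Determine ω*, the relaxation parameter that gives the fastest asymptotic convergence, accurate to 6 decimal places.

With n=159, ρ(Jacobi) = cos(π/160) = 0.999807.
root = sin(π/160) = 0.0196337  (since 1−cos² = sin²).
ω* = 2/(1+0.0196337) = 1.961489
At ω = 1.961489 every |λ(B_ω)| = ω−1, so ρ_SOR = 0.961489.

ω* = 1.961489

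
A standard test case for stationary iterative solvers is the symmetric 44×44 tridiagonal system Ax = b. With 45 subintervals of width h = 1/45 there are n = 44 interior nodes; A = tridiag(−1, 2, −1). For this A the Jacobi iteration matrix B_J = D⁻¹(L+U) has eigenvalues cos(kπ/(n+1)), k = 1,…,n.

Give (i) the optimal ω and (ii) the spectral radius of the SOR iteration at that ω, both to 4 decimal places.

ω* = 1.8696, ρ_SOR = 0.8696

With n=44, ρ(Jacobi) = cos(π/45) = 0.9976.
root = sin(π/45) = 0.06976  (since 1−cos² = sin²).
So ω* = 2/1.06976 = 1.8696 (Young).
ρ_SOR = ω* − 1 = 1.8696 − 1 = 0.8696.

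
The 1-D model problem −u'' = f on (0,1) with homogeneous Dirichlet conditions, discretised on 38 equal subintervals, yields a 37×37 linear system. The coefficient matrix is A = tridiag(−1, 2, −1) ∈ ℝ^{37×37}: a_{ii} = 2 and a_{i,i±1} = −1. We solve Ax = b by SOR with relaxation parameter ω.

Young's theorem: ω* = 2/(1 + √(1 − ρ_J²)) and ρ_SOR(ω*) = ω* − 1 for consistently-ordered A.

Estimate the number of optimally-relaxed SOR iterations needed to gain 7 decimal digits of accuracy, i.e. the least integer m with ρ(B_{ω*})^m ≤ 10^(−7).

spectrum of D⁻¹(L+U) = {cos(kπ/38) : 1≤k≤37}; ρ_J = cos(π/38) = 0.9965845.
√(1 − cos²(π/38)) = sin(π/38) ≈ 0.0825793.
So ω* = 2/1.0825793 = 1.8474397 (Young).
ρ_SOR = ω* − 1 ≈ 0.8474397.
(0.8474397)^m ≤ 10^{−7}  ⇒  m·ln(0.8474397) ≤ −7·ln10  ⇒  m ≥ 97.369  ⇒  m = 98

m = 98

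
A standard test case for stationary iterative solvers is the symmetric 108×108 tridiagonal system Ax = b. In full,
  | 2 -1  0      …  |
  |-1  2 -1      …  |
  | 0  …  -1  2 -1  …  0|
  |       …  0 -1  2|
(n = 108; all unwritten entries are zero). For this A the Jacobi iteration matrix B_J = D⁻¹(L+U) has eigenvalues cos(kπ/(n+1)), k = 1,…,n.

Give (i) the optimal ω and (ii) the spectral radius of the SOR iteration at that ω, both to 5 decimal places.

ω* = 1.94398, ρ_SOR = 0.94398

With n=108, ρ(Jacobi) = cos(π/109) = 0.99958.
√(1−ρ_J²) = |sin(π/109)| = 0.028818
ω* = 2 / (1 + 0.028818) = 2 / 1.028818 ≈ 1.94398.
At ω = 1.94398 every |λ(B_ω)| = ω−1, so ρ_SOR = 0.94398.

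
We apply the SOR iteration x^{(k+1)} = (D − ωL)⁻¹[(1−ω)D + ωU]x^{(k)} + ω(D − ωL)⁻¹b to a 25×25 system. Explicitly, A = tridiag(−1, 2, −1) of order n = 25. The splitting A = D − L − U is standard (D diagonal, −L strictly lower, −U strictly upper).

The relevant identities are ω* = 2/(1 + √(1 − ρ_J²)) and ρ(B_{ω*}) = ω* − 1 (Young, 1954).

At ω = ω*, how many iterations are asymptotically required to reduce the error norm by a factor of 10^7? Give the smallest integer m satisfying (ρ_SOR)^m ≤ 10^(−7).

½·tridiag(1,0,1) at n=25: λ_k = cos(kπ/26); max |λ| at k=1 ⇒ ρ_J = cos(π/26) ≈ 0.9927089.
1 − cos²(π/26) = sin²(π/26) ⇒ √(1−ρ_J²) = sin(π/26) = 0.1205367.
ω* = 2 / (1 + 0.1205367) = 2 / 1.1205367 ≈ 1.7848590.
At ω = 1.7848590 every |λ(B_ω)| = ω−1, so ρ_SOR = 0.7848590.
Need (0.7848590)^m ≤ 10^(−7): m ≥ 7·ln10/|ln 0.7848590| = 16.1181/0.242251 = 66.535 ⇒ m = 67.

m = 67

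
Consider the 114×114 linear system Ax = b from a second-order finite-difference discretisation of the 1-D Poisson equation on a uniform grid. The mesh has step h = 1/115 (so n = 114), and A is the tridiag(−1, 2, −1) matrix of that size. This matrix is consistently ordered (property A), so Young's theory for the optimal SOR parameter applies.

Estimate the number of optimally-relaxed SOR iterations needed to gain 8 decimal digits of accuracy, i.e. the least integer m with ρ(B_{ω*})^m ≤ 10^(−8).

m = 338

spectrum of D⁻¹(L+U) = {cos(kπ/115) : 1≤k≤114}; ρ_J = cos(π/115) = 0.9996269.
√(1 − cos²(π/115)) = sin(π/115) ≈ 0.0273148.
ω* = 2/(1+0.0273148) = 1.9468229
and ρ(B_{ω*}) = 1.9468229 − 1 = 0.9468229.
m ≥ 8·ln10 / (−ln 0.9468229) = 337.109; smallest integer m = 338.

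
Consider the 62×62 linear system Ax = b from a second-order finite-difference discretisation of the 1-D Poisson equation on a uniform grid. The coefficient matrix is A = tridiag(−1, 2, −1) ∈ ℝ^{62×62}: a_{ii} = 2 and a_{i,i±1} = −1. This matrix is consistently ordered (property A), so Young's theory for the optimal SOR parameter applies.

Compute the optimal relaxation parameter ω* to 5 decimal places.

ω* = 1.90504

With n=62, ρ(Jacobi) = cos(π/63) = 0.99876.
√(1 − cos²(π/63)) = sin(π/63) ≈ 0.049846.
[ω*] 2 ÷ (1 + 0.049846) = 2 ÷ 1.049846 = 1.90504.
[ρ_SOR] ω* − 1 = 0.90504.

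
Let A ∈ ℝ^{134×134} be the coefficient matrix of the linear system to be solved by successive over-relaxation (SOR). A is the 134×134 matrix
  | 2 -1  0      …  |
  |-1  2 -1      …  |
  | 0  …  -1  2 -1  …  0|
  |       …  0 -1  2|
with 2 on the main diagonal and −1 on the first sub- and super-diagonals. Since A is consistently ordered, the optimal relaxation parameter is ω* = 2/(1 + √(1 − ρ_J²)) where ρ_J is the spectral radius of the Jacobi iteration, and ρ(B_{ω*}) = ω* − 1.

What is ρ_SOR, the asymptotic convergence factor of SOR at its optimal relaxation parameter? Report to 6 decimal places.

[ρ_J] n=134: ρ(B_J) = cos(π/(n+1)) = cos(π/135) = 0.999729.
√(1−ρ_J²) = |sin(π/135)| = 0.0232690
ω* = 2 / (1 + 0.0232690) = 2 / 1.0232690 ≈ 1.954520.
[ρ_SOR] ω* − 1 = 0.954520.

ρ_SOR = 0.954520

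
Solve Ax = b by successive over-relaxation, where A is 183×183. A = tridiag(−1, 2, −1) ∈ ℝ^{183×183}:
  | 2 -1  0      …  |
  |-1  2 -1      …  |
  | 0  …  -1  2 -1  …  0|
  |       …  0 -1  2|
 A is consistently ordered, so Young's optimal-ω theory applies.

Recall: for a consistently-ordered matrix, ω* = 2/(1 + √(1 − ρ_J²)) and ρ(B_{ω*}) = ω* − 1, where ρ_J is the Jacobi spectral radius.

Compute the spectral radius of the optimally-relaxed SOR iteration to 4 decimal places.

ρ_SOR = 0.9664

With n=183, ρ(Jacobi) = cos(π/184) = 0.9999.
1 − cos²(π/184) = sin²(π/184) ⇒ √(1−ρ_J²) = sin(π/184) = 0.01707.
So ω* = 2/1.01707 = 1.9664 (Young).
Hence ρ(B_{ω*}) = 1.9664 − 1 = 0.9664.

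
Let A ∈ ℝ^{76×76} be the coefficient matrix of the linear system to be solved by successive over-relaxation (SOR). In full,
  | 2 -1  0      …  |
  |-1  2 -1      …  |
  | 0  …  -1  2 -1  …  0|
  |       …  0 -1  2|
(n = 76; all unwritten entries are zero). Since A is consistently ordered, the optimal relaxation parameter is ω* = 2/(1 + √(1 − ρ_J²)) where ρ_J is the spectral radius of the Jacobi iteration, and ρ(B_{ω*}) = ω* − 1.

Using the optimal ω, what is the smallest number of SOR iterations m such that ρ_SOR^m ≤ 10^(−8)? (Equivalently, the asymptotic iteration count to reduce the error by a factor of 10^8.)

½·tridiag(1,0,1) at n=76: λ_k = cos(kπ/77); max |λ| at k=1 ⇒ ρ_J = cos(π/77) ≈ 0.9991678.
1 − cos²(π/77) = sin²(π/77) ⇒ √(1−ρ_J²) = sin(π/77) = 0.0407886.
[ω*] 2 ÷ (1 + 0.0407886) = 2 ÷ 1.0407886 = 1.9216198.
ρ_SOR = ω* − 1 = 1.9216198 − 1 = 0.9216198.
(0.9216198)^m ≤ 10^{−8}  ⇒  m·ln(0.9216198) ≤ −8·ln10  ⇒  m ≥ 225.682  ⇒  m = 226

m = 226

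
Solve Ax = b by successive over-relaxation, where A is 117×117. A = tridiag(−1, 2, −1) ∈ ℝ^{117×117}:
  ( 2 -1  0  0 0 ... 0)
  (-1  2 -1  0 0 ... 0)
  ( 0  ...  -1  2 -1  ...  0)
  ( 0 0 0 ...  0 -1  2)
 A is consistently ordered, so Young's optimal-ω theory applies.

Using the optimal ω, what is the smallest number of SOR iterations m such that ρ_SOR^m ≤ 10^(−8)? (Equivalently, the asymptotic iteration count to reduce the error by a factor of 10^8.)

m = 346

n=117: λ(B_J) = 1 − λ(A)/2 = cos(kπ/118); k=1 gives ρ_J = 0.9996456.
√(1 − cos²(π/118)) = sin(π/118) ≈ 0.0266205.
Then 2/(1+√(1−ρ_J²)) = 2/(1+0.0266205); ω* = 2/1.0266205 = 1.9481396.
Hence ρ(B_{ω*}) = 1.9481396 − 1 = 0.9481396.
(0.9481396)^m ≤ 10^{−8}  ⇒  m·ln(0.9481396) ≤ −8·ln10  ⇒  m ≥ 345.906  ⇒  m = 346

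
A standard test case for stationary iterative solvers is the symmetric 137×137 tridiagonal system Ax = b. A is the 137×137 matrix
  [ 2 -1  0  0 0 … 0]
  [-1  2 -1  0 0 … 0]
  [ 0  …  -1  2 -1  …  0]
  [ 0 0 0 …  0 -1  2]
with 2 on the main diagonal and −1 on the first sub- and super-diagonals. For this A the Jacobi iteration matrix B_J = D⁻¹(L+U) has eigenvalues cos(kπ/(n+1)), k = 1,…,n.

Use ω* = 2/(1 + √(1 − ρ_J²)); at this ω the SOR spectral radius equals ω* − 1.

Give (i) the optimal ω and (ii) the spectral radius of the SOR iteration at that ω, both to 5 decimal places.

½·tridiag(1,0,1) at n=137: λ_k = cos(kπ/138); max |λ| at k=1 ⇒ ρ_J = cos(π/138) ≈ 0.99974.
√(1−ρ_J²) simplifies to sin(π/138) = 0.022763.
So ω* = 2/1.022763 = 1.95549 (Young).
ρ(B_{ω*}) = ω*−1 = 0.95549

ω* = 1.95549, ρ_SOR = 0.95549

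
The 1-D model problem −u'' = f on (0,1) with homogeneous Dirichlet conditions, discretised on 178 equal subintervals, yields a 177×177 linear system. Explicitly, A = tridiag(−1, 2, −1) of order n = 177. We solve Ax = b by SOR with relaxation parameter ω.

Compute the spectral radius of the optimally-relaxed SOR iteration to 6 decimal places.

ρ_SOR = 0.965315

B_J for the 177×177 system has eigenvalues cos(kπ/178); ρ_J = cos(π/178) = 0.999844.
√(1 − cos²(π/178)) = sin(π/178) ≈ 0.0176485.
ω* = 2 / (1 + 0.0176485) = 2 / 1.0176485 ≈ 1.965315.
and ρ(B_{ω*}) = 1.965315 − 1 = 0.965315.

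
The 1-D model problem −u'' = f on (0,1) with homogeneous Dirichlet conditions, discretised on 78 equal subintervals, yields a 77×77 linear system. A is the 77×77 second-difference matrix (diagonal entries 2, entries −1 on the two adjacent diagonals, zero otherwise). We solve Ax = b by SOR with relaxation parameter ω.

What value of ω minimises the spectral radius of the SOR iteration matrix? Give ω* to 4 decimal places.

ω* = 1.9226

spectrum of D⁻¹(L+U) = {cos(kπ/78) : 1≤k≤77}; ρ_J = cos(π/78) = 0.9992.
root = sin(π/78) = 0.04027  (since 1−cos² = sin²).
Young: ω* = 2/(1+√(1−ρ_J²)) = 2/(1+0.04027) = 2/1.04027 = 1.9226.
ρ_SOR = ω* − 1 = 1.9226 − 1 = 0.9226.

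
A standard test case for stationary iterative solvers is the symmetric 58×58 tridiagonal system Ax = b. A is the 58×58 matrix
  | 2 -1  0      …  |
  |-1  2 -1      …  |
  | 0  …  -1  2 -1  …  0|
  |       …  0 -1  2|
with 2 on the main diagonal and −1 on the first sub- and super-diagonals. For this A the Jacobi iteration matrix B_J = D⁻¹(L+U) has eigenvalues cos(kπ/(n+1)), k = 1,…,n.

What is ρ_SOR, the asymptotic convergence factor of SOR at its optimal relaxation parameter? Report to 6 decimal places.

ρ_SOR = 0.898935

n=58: λ(B_J) = 1 − λ(A)/2 = cos(kπ/59); k=1 gives ρ_J = 0.998583.
√(1−ρ_J²) simplifies to sin(π/59) = 0.0532222.
Then 2/(1+√(1−ρ_J²)) = 2/(1+0.0532222); ω* = 2/1.0532222 = 1.898935.
[ρ_SOR] ω* − 1 = 0.898935.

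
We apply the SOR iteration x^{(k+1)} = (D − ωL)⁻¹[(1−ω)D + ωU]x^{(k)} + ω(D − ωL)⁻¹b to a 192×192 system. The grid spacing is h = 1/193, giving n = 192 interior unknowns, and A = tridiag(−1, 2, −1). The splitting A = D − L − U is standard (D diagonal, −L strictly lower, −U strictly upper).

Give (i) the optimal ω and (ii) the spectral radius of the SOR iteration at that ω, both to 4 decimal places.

ω* = 1.9680, ρ_SOR = 0.9680

ρ_J = max_k |cos(kπ/193)| = cos(π/193) = 0.9999
1 − cos²(π/193) = sin²(π/193) ⇒ √(1−ρ_J²) = sin(π/193) = 0.01628.
ω* = 2 / (1 + 0.01628) = 2 / 1.01628 ≈ 1.9680.
Hence ρ(B_{ω*}) = 1.9680 − 1 = 0.9680.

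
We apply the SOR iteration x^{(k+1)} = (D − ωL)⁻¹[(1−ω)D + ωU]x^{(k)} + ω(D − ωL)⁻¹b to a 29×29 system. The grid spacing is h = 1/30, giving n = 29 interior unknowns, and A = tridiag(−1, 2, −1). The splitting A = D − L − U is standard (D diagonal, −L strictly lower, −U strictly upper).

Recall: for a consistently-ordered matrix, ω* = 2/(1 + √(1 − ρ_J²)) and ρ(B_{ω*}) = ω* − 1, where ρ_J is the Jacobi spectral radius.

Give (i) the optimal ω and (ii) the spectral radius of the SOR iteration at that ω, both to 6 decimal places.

ω* = 1.810727, ρ_SOR = 0.810727

With n=29, ρ(Jacobi) = cos(π/30) = 0.994522.
√(1−ρ_J²) = |sin(π/30)| = 0.1045285
Then 2/(1+√(1−ρ_J²)) = 2/(1+0.1045285); ω* = 2/1.1045285 = 1.810727.
ρ(B_{ω*}) = ω*−1 = 0.810727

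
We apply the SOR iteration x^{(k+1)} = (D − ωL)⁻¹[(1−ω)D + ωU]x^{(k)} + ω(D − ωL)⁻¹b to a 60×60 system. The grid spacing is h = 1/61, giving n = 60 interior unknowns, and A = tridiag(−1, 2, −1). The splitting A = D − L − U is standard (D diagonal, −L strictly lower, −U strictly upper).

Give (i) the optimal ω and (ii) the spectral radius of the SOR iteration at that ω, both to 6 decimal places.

spectrum of D⁻¹(L+U) = {cos(kπ/61) : 1≤k≤60}; ρ_J = cos(π/61) = 0.998674.
√(1 − cos²(π/61)) = sin(π/61) ≈ 0.0514788.
So ω* = 2/1.0514788 = 1.902083 (Young).
Hence ρ(B_{ω*}) = 1.902083 − 1 = 0.902083.

ω* = 1.902083, ρ_SOR = 0.902083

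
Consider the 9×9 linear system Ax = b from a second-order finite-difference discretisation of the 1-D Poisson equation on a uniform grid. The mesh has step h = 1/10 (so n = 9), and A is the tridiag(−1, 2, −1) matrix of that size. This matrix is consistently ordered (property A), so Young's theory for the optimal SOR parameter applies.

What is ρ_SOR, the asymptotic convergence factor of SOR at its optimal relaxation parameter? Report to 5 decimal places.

ρ_SOR = 0.52786

[ρ_J] n=9: ρ(B_J) = cos(π/(n+1)) = cos(π/10) = 0.95106.
√(1 − cos²(π/10)) = sin(π/10) ≈ 0.309017.
ω* = 2 / (1 + 0.309017) = 2 / 1.309017 ≈ 1.52786.
ρ_SOR = ω* − 1 = 1.52786 − 1 = 0.52786.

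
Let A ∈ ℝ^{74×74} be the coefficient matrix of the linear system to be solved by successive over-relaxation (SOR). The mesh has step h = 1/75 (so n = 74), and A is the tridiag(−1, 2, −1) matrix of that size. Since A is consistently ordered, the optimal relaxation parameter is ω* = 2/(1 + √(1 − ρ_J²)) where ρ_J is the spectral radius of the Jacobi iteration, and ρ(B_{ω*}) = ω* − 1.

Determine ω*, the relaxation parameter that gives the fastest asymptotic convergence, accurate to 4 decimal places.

½·tridiag(1,0,1) at n=74: λ_k = cos(kπ/75); max |λ| at k=1 ⇒ ρ_J = cos(π/75) ≈ 0.9991.
root = sin(π/75) = 0.04188  (since 1−cos² = sin²).
[ω*] 2 ÷ (1 + 0.04188) = 2 ÷ 1.04188 = 1.9196.
Hence ρ(B_{ω*}) = 1.9196 − 1 = 0.9196.

ω* = 1.9196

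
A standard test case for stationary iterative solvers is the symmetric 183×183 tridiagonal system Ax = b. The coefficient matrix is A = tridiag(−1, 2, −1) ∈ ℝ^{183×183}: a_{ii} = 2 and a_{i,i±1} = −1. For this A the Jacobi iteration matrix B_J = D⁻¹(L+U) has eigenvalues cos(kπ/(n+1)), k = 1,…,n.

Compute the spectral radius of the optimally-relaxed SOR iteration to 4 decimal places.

ρ_SOR = 0.9664

½·tridiag(1,0,1) at n=183: λ_k = cos(kπ/184); max |λ| at k=1 ⇒ ρ_J = cos(π/184) ≈ 0.9999.
root = sin(π/184) = 0.01707  (since 1−cos² = sin²).
So ω* = 2/1.01707 = 1.9664 (Young).
[ρ_SOR] ω* − 1 = 0.9664.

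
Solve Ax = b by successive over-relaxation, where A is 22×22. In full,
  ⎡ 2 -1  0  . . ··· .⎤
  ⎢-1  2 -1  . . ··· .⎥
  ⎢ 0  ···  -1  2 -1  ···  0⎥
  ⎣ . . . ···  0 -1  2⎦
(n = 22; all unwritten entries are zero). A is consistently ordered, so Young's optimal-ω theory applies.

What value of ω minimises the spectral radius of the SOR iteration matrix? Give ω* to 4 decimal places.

n=22: λ(B_J) = 1 − λ(A)/2 = cos(kπ/23); k=1 gives ρ_J = 0.9907.
√(1−ρ_J²) simplifies to sin(π/23) = 0.13617.
So ω* = 2/1.13617 = 1.7603 (Young).
and ρ(B_{ω*}) = 1.7603 − 1 = 0.7603.

ω* = 1.7603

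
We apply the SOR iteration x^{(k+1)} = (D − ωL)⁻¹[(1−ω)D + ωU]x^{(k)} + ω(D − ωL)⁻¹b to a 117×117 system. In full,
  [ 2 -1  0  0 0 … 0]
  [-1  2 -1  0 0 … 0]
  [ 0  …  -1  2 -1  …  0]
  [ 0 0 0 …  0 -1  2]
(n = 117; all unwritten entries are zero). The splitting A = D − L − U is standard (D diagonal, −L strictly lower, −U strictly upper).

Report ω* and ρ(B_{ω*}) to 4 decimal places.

spectrum of D⁻¹(L+U) = {cos(kπ/118) : 1≤k≤117}; ρ_J = cos(π/118) = 0.9996.
√(1 − cos²(π/118)) = sin(π/118) ≈ 0.02662.
ω* = 2/(1 + 0.02662) = 2/1.02662 = 1.9481.
and ρ(B_{ω*}) = 1.9481 − 1 = 0.9481.

ω* = 1.9481, ρ_SOR = 0.9481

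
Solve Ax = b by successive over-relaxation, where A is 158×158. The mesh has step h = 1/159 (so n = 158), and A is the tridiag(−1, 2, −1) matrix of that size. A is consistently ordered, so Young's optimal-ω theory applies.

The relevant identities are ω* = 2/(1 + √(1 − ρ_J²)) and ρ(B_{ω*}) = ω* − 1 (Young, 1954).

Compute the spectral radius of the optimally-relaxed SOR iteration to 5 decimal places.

B_J for the 158×158 system has eigenvalues cos(kπ/159); ρ_J = cos(π/159) = 0.99980.
1 − cos²(π/159) = sin²(π/159) ⇒ √(1−ρ_J²) = sin(π/159) = 0.019757.
ω* = 2 / (1 + 0.019757) = 2 / 1.019757 ≈ 1.96125.
ρ_SOR = ω* − 1 ≈ 0.96125.

ρ_SOR = 0.96125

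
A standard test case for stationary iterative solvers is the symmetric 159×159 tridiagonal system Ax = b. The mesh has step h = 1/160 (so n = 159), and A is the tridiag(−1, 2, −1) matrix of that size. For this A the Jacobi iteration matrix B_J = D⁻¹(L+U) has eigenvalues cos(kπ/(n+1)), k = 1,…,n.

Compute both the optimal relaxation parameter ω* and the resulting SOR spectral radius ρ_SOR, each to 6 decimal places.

With n=159, ρ(Jacobi) = cos(π/160) = 0.999807.
1 − cos²(π/160) = sin²(π/160) ⇒ √(1−ρ_J²) = sin(π/160) = 0.0196337.
[ω*] 2 ÷ (1 + 0.0196337) = 2 ÷ 1.0196337 = 1.961489.
ρ_SOR = ω* − 1 ≈ 0.961489.

ω* = 1.961489, ρ_SOR = 0.961489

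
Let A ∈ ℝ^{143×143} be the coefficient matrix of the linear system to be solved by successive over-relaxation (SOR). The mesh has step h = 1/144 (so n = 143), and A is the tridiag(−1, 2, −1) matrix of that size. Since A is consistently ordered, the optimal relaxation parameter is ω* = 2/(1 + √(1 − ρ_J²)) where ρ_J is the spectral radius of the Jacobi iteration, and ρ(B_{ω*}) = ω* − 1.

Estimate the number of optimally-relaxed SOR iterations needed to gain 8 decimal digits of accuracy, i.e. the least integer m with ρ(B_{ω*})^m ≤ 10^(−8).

m = 423

ρ_J = max_k |cos(kπ/144)| = cos(π/144) = 0.9997620
root = sin(π/144) = 0.0218149  (since 1−cos² = sin²).
So ω* = 2/1.0218149 = 1.9573017 (Young).
Hence ρ(B_{ω*}) = 1.9573017 − 1 = 0.9573017.
Need (0.9573017)^m ≤ 10^(−8): m ≥ 8·ln10/|ln 0.9573017| = 18.4207/0.0436367 = 422.138 ⇒ m = 423.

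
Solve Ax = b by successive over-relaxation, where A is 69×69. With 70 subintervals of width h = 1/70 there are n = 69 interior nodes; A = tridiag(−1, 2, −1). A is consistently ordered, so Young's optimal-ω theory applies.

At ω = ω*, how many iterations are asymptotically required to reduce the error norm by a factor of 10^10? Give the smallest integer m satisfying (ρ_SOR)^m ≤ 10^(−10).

B_J for the 69×69 system has eigenvalues cos(kπ/70); ρ_J = cos(π/70) = 0.9989931.
√(1−ρ_J²) simplifies to sin(π/70) = 0.0448648.
ω* = 2/(1 + 0.0448648) = 2/1.0448648 = 1.9141232.
ρ_SOR = ω* − 1 = 1.9141232 − 1 = 0.9141232.
m ≥ 10·ln10 / (−ln 0.9141232) = 256.442; smallest integer m = 257.

m = 257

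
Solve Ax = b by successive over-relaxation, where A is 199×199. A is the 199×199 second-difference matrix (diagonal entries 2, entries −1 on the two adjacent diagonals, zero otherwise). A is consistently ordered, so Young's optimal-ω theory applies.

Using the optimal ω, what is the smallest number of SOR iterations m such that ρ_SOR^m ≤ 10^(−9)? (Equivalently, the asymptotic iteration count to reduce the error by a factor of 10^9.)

m = 660

B_J for the 199×199 system has eigenvalues cos(kπ/200); ρ_J = cos(π/200) = 0.9998766.
root = sin(π/200) = 0.0157073  (since 1−cos² = sin²).
So ω* = 2/1.0157073 = 1.9690712 (Young).
Hence ρ(B_{ω*}) = 1.9690712 − 1 = 0.9690712.
For 9 digits: m = 9·ln10 / (−ln 0.9690712) = 20.7233/0.0314172 = 659.616; round up → m = 660.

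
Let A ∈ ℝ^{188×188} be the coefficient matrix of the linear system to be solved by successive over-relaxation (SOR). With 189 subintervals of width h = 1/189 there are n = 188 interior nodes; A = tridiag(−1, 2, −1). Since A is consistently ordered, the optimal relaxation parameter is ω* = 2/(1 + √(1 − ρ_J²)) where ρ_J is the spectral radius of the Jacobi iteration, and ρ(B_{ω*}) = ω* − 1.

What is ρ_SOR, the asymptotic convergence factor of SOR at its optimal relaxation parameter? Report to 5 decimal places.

ρ_SOR = 0.96730

[ρ_J] n=188: ρ(B_J) = cos(π/(n+1)) = cos(π/189) = 0.99986.
√(1−ρ_J²) simplifies to sin(π/189) = 0.016621.
[ω*] 2 ÷ (1 + 0.016621) = 2 ÷ 1.016621 = 1.96730.
At ω = 1.96730 every |λ(B_ω)| = ω−1, so ρ_SOR = 0.96730.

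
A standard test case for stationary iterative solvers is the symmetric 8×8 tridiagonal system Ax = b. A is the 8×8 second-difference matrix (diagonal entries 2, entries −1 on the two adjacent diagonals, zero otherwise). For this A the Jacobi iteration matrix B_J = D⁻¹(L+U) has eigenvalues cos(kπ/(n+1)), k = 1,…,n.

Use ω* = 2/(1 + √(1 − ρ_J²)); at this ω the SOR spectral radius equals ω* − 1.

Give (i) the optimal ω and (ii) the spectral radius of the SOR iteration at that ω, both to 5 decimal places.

ω* = 1.49029, ρ_SOR = 0.49029

½·tridiag(1,0,1) at n=8: λ_k = cos(kπ/9); max |λ| at k=1 ⇒ ρ_J = cos(π/9) ≈ 0.93969.
√(1−ρ_J²) simplifies to sin(π/9) = 0.342020.
ω* = 2/(1+0.342020) = 1.49029
[ρ_SOR] ω* − 1 = 0.49029.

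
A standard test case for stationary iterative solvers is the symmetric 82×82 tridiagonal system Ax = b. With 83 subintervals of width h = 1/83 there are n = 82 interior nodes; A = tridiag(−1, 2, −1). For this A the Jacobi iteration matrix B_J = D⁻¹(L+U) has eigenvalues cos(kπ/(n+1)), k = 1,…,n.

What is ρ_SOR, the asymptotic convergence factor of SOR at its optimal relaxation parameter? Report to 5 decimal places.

n=82: λ(B_J) = 1 − λ(A)/2 = cos(kπ/83); k=1 gives ρ_J = 0.99928.
1 − cos²(π/83) = sin²(π/83) ⇒ √(1−ρ_J²) = sin(π/83) = 0.037841.
Then 2/(1+√(1−ρ_J²)) = 2/(1+0.037841); ω* = 2/1.037841 = 1.92708.
At ω = 1.92708 every |λ(B_ω)| = ω−1, so ρ_SOR = 0.92708.

ρ_SOR = 0.92708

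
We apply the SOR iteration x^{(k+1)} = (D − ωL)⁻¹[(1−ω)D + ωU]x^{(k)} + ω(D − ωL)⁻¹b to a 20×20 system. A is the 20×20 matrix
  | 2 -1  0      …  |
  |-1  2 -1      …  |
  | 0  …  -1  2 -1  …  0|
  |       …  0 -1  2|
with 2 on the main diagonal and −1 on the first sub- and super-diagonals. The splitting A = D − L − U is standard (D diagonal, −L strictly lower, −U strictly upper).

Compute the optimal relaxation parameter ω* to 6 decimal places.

ω* = 1.740580

B_J for the 20×20 system has eigenvalues cos(kπ/21); ρ_J = cos(π/21) = 0.988831.
1 − cos²(π/21) = sin²(π/21) ⇒ √(1−ρ_J²) = sin(π/21) = 0.1490423.
ω* = 2/(1 + 0.1490423) = 2/1.1490423 = 1.740580.
Hence ρ(B_{ω*}) = 1.740580 − 1 = 0.740580.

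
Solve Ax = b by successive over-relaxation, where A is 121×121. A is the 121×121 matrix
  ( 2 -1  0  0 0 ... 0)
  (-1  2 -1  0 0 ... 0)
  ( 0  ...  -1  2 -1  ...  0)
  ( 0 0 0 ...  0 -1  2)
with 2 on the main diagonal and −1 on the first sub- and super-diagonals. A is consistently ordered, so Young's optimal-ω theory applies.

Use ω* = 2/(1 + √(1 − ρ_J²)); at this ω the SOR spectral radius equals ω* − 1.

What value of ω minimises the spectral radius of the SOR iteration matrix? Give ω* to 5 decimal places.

[ρ_J] n=121: ρ(B_J) = cos(π/(n+1)) = cos(π/122) = 0.99967.
root = sin(π/122) = 0.025748  (since 1−cos² = sin²).
So ω* = 2/1.025748 = 1.94980 (Young).
At ω = 1.94980 every |λ(B_ω)| = ω−1, so ρ_SOR = 0.94980.

ω* = 1.94980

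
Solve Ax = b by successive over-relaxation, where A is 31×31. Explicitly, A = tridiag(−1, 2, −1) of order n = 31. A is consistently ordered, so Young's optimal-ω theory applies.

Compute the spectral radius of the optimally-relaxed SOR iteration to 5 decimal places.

ρ_J = max_k |cos(kπ/32)| = cos(π/32) = 0.99518
√(1−ρ_J²) simplifies to sin(π/32) = 0.098017.
[ω*] 2 ÷ (1 + 0.098017) = 2 ÷ 1.098017 = 1.82147.
Hence ρ(B_{ω*}) = 1.82147 − 1 = 0.82147.

ρ_SOR = 0.82147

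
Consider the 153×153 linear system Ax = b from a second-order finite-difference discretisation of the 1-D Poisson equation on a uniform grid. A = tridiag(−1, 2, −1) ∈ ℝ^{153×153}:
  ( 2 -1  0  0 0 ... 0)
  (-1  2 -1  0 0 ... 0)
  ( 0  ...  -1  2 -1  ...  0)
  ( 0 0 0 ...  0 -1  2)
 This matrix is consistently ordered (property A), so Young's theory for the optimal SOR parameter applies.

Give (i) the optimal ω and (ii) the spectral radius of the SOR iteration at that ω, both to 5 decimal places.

ω* = 1.96002, ρ_SOR = 0.96002

n=153: λ(B_J) = 1 − λ(A)/2 = cos(kπ/154); k=1 gives ρ_J = 0.99979.
root = sin(π/154) = 0.020399  (since 1−cos² = sin²).
[ω*] 2 ÷ (1 + 0.020399) = 2 ÷ 1.020399 = 1.96002.
Hence ρ(B_{ω*}) = 1.96002 − 1 = 0.96002.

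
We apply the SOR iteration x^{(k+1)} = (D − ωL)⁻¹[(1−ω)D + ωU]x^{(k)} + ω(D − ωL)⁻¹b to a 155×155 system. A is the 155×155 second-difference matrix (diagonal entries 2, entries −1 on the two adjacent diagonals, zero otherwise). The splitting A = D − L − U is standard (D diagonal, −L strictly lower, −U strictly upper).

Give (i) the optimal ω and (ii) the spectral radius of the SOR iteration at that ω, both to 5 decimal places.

B_J for the 155×155 system has eigenvalues cos(kπ/156); ρ_J = cos(π/156) = 0.99980.
root = sin(π/156) = 0.020137  (since 1−cos² = sin²).
ω* = 2 / (1 + 0.020137) = 2 / 1.020137 ≈ 1.96052.
At ω = 1.96052 every |λ(B_ω)| = ω−1, so ρ_SOR = 0.96052.

ω* = 1.96052, ρ_SOR = 0.96052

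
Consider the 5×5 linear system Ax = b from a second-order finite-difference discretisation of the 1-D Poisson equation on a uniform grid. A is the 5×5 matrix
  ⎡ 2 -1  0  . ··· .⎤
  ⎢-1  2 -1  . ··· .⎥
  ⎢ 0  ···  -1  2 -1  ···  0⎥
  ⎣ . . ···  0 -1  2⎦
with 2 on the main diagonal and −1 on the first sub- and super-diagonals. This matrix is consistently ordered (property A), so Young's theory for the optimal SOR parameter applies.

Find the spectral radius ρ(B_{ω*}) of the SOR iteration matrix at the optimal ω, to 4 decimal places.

ρ_SOR = 0.3333

With n=5, ρ(Jacobi) = cos(π/6) = 0.8660.
1 − cos²(π/6) = sin²(π/6) ⇒ √(1−ρ_J²) = sin(π/6) = 0.50000.
[ω*] 2 ÷ (1 + 0.50000) = 2 ÷ 1.50000 = 1.3333.
ρ(B_{ω*}) = ω*−1 = 0.3333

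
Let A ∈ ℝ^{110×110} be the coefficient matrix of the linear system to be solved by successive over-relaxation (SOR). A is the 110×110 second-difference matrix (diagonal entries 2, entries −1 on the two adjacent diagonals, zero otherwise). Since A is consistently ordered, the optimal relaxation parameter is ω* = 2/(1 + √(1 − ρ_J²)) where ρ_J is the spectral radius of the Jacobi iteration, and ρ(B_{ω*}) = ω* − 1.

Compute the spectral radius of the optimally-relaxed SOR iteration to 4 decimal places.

ρ_SOR = 0.9450

n=110: λ(B_J) = 1 − λ(A)/2 = cos(kπ/111); k=1 gives ρ_J = 0.9996.
1 − cos²(π/111) = sin²(π/111) ⇒ √(1−ρ_J²) = sin(π/111) = 0.02830.
[ω*] 2 ÷ (1 + 0.02830) = 2 ÷ 1.02830 = 1.9450.
ρ_SOR = ω* − 1 = 1.9450 − 1 = 0.9450.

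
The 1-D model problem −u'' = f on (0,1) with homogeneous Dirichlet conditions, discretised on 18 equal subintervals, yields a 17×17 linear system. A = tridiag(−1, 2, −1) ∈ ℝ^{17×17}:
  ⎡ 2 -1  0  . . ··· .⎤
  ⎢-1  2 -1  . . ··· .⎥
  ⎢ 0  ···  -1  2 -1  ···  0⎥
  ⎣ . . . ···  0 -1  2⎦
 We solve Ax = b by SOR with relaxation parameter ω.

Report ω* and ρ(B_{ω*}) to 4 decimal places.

ω* = 1.7041, ρ_SOR = 0.7041

[ρ_J] n=17: ρ(B_J) = cos(π/(n+1)) = cos(π/18) = 0.9848.
√(1−ρ_J²) simplifies to sin(π/18) = 0.17365.
[ω*] 2 ÷ (1 + 0.17365) = 2 ÷ 1.17365 = 1.7041.
ρ_SOR = ω* − 1 = 1.7041 − 1 = 0.7041.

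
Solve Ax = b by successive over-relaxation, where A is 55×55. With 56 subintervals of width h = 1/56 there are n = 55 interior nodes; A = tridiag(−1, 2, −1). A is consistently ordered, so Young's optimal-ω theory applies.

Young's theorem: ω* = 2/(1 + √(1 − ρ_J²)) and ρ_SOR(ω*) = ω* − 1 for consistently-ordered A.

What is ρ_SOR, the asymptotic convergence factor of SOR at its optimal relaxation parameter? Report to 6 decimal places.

ρ_SOR = 0.893813

With n=55, ρ(Jacobi) = cos(π/56) = 0.998427.
√(1−ρ_J²) = |sin(π/56)| = 0.0560704
Young: ω* = 2/(1+√(1−ρ_J²)) = 2/(1+0.0560704) = 2/1.0560704 = 1.893813.
and ρ(B_{ω*}) = 1.893813 − 1 = 0.893813.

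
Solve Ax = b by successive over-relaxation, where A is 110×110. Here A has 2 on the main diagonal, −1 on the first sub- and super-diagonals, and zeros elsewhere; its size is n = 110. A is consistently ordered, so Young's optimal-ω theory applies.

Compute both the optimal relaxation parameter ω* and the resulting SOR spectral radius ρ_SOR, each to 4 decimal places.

ρ_J = max_k |cos(kπ/111)| = cos(π/111) = 0.9996
1 − cos²(π/111) = sin²(π/111) ⇒ √(1−ρ_J²) = sin(π/111) = 0.02830.
So ω* = 2/1.02830 = 1.9450 (Young).
ρ_SOR = ω* − 1 ≈ 0.9450.

ω* = 1.9450, ρ_SOR = 0.9450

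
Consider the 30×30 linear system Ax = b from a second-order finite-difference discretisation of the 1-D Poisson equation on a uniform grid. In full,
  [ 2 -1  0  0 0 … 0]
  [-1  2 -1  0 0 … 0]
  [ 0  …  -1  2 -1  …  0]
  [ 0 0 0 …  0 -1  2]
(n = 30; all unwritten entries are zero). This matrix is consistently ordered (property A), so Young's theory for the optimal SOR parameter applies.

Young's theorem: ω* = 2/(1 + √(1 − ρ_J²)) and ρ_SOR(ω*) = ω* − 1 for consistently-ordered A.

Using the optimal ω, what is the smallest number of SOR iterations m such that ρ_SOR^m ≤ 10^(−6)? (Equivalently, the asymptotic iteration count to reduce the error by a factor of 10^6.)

B_J for the 30×30 system has eigenvalues cos(kπ/31); ρ_J = cos(π/31) = 0.9948693.
√(1−ρ_J²) simplifies to sin(π/31) = 0.1011683.
ω* = 2/(1+0.1011683) = 1.8162528
ρ_SOR = ω* − 1 ≈ 0.8162528.
Need (0.8162528)^m ≤ 10^(−6): m ≥ 6·ln10/|ln 0.8162528| = 13.8155/0.203031 = 68.046 ⇒ m = 69.

m = 69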